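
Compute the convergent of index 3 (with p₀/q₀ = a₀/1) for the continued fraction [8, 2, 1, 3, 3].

Using pₖ = aₖpₖ₋₁ + pₖ₋₂, qₖ = aₖqₖ₋₁ + qₖ₋₂ (with p₋₁=1, p₋₂=0, q₋₁=0, q₋₂=1):
  k=0: a=8, p=8, q=1
  k=1: a=2, p=17, q=2
  k=2: a=1, p=25, q=3
  k=3: a=3, p=92, q=11

92/11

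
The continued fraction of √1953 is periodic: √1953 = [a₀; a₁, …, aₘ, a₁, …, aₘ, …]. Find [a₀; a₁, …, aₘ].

[44; 5, 5, 3, 12, 3, 5, 5, 88]

a₀ = ⌊√1953⌋ = 44.
With m₀=0, d₀=1 and mₖ₊₁ = dₖaₖ − mₖ, dₖ₊₁ = (n − mₖ₊₁²)/dₖ, aₖ₊₁ = ⌊(a₀+mₖ₊₁)/dₖ₊₁⌋:
  k=1: m=44, d=17, a=5
  k=2: m=41, d=16, a=5
  k=3: m=39, d=27, a=3
  k=4: m=42, d=7, a=12
  k=5: m=42, d=27, a=3
  k=6: m=39, d=16, a=5
  k=7: m=41, d=17, a=5
  k=8: m=44, d=1, a=88
d=1 and a=2a₀=88 at k=8, so the next step gives (m, d) = (44, 17) again — its k=1 value — and the period has length 8.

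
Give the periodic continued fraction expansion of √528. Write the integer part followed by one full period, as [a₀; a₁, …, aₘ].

[22; 1, 44]

a₀ = ⌊√528⌋ = 22.
With m₀=0, d₀=1 and mₖ₊₁ = dₖaₖ − mₖ, dₖ₊₁ = (n − mₖ₊₁²)/dₖ, aₖ₊₁ = ⌊(a₀+mₖ₊₁)/dₖ₊₁⌋:
  k=1: m=22, d=44, a=1
  k=2: m=22, d=1, a=44
d=1 and a=2a₀=44 at k=2, so the next step gives (m, d) = (22, 44) again — its k=1 value — and the period has length 2.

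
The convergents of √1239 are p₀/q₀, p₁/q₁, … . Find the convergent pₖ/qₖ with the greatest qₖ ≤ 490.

12355/351

√1239 = [35; 5, 70, …] (period length 2).
Convergents:
  p_0/q_0 = 35/1
  p_1/q_1 = 176/5
  p_2/q_2 = 12355/351
  p_3/q_3 = 61951/1760
q_2 = 351 ≤ 490 < 1760 = q_3, so the answer is 12355/351.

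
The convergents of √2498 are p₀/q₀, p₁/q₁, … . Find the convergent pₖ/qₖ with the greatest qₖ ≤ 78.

√2498 = [49; 1, 48, 1, 98, …] (period length 4).
Convergents:
  p_0/q_0 = 49/1
  p_1/q_1 = 50/1
  p_2/q_2 = 2449/49
  p_3/q_3 = 2499/50
  p_4/q_4 = 247351/4949
q_3 = 50 ≤ 78 < 4949 = q_4, so the answer is 2499/50.

2499/50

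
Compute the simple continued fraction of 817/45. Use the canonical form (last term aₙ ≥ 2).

817 = 18×45 + 7
45 = 6×7 + 3
7 = 2×3 + 1
3 = 3×1 + 0  (stop)
So 817/45 = [18; 6, 2, 3].

[18; 6, 2, 3]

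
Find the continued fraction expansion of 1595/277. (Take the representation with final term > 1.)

[5; 1, 3, 7, 2, 4]

1595 = 5×277 + 210
277 = 1×210 + 67
210 = 3×67 + 9
67 = 7×9 + 4
9 = 2×4 + 1
4 = 4×1 + 0  (stop)
So 1595/277 = [5; 1, 3, 7, 2, 4].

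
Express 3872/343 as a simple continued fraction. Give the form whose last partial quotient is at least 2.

[11; 3, 2, 6, 1, 1, 3]

3872 = 11*343 + 99
343 = 3*99 + 46
99 = 2*46 + 7
46 = 6*7 + 4
7 = 1*4 + 3
4 = 1*3 + 1
3 = 3*1 + 0  (stop)
So 3872/343 = [11; 3, 2, 6, 1, 1, 3].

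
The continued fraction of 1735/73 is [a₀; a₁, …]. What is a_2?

3

1735 = 23·73 + 56   →  a_0 = 23
73 = 1·56 + 17   →  a_1 = 1
56 = 3·17 + 5   →  a_2 = 3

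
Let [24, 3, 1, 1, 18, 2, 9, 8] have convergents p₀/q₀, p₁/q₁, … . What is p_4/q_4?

Using pₖ = aₖpₖ₋₁ + pₖ₋₂, qₖ = aₖqₖ₋₁ + qₖ₋₂ (with p₋₁=1, p₋₂=0, q₋₁=0, q₋₂=1):
  k=0: a=24, p=24, q=1
  k=1: a=3, p=73, q=3
  k=2: a=1, p=97, q=4
  k=3: a=1, p=170, q=7
  k=4: a=18, p=3157, q=130

3157/130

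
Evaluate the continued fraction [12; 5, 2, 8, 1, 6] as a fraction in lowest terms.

8735/717

Fold from the inside: start with 6/1.
  1 + 1/6 = 7/6
  8 + 6/7 = 62/7
  2 + 7/62 = 131/62
  5 + 62/131 = 717/131
  12 + 131/717 = 8735/717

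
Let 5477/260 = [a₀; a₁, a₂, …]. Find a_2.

5477 = 21·260 + 17   →  a_0 = 21
260 = 15·17 + 5   →  a_1 = 15
17 = 3·5 + 2   →  a_2 = 3

3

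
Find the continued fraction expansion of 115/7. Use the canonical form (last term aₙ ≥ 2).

[16; 2, 3]

115 = 16×7 + 3
7 = 2×3 + 1
3 = 3×1 + 0  (stop)
So 115/7 = [16; 2, 3].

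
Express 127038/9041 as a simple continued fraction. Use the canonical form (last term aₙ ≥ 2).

127038 = 14×9041 + 464
9041 = 19×464 + 225
464 = 2×225 + 14
225 = 16×14 + 1
14 = 14×1 + 0  (stop)
So 127038/9041 = [14; 19, 2, 16, 14].

[14; 19, 2, 16, 14]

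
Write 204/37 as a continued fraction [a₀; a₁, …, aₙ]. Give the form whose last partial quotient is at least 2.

[5; 1, 1, 18]

204 = 5*37 + 19
37 = 1*19 + 18
19 = 1*18 + 1
18 = 18*1 + 0  (stop)
So 204/37 = [5; 1, 1, 18].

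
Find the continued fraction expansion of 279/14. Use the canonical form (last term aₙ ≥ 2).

279 = 19*14 + 13
14 = 1*13 + 1
13 = 13*1 + 0  (stop)
So 279/14 = [19; 1, 13].

[19; 1, 13]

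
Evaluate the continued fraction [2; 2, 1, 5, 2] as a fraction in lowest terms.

87/37

Using pₖ = aₖpₖ₋₁ + pₖ₋₂ and qₖ = aₖqₖ₋₁ + qₖ₋₂:
  k=0: a=2, p=2, q=1
  k=1: a=2, p=5, q=2
  k=2: a=1, p=7, q=3
  k=3: a=5, p=40, q=17
  k=4: a=2, p=87, q=37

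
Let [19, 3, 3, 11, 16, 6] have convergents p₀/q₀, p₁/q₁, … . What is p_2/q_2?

193/10

Using pₖ = aₖpₖ₋₁ + pₖ₋₂, qₖ = aₖqₖ₋₁ + qₖ₋₂ (with p₋₁=1, p₋₂=0, q₋₁=0, q₋₂=1):
  k=0: a=19, p=19, q=1
  k=1: a=3, p=58, q=3
  k=2: a=3, p=193, q=10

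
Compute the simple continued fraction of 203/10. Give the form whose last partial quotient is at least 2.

203 = 20·10 + 3
10 = 3·3 + 1
3 = 3·1 + 0  (stop)
So 203/10 = [20; 3, 3].

[20; 3, 3]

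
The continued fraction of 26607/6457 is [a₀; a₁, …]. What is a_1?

8

26607 = 4·6457 + 779   →  a_0 = 4
6457 = 8·779 + 225   →  a_1 = 8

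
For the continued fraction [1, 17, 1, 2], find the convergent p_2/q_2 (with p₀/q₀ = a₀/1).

19/18

Using pₖ = aₖpₖ₋₁ + pₖ₋₂, qₖ = aₖqₖ₋₁ + qₖ₋₂ (with p₋₁=1, p₋₂=0, q₋₁=0, q₋₂=1):
  k=0: a=1, p=1, q=1
  k=1: a=17, p=18, q=17
  k=2: a=1, p=19, q=18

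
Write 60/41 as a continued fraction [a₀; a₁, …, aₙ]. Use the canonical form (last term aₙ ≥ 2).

60 = 1*41 + 19
41 = 2*19 + 3
19 = 6*3 + 1
3 = 3*1 + 0  (stop)
So 60/41 = [1; 2, 6, 3].

[1; 2, 6, 3]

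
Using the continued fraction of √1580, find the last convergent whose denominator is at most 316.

√1580 = [39; 1, 2, 1, 78, …] (period length 4).
Convergents:
  p_0/q_0 = 39/1
  p_1/q_1 = 40/1
  p_2/q_2 = 119/3
  p_3/q_3 = 159/4
  p_4/q_4 = 12521/315
  p_5/q_5 = 12680/319
q_4 = 315 ≤ 316 < 319 = q_5, so the answer is 12521/315.

12521/315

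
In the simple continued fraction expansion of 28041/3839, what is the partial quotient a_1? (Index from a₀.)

3

28041 = 7·3839 + 1168   →  a_0 = 7
3839 = 3·1168 + 335   →  a_1 = 3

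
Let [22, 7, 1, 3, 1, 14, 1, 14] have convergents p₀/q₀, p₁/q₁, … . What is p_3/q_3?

686/31

Using pₖ = aₖpₖ₋₁ + pₖ₋₂, qₖ = aₖqₖ₋₁ + qₖ₋₂ (with p₋₁=1, p₋₂=0, q₋₁=0, q₋₂=1):
  k=0: a=22, p=22, q=1
  k=1: a=7, p=155, q=7
  k=2: a=1, p=177, q=8
  k=3: a=3, p=686, q=31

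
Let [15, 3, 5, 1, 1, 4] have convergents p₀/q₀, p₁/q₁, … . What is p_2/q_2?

245/16

Using pₖ = aₖpₖ₋₁ + pₖ₋₂, qₖ = aₖqₖ₋₁ + qₖ₋₂ (with p₋₁=1, p₋₂=0, q₋₁=0, q₋₂=1):
  k=0: a=15, p=15, q=1
  k=1: a=3, p=46, q=3
  k=2: a=5, p=245, q=16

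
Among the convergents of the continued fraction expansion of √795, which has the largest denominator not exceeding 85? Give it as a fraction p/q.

√795 = [28; 5, 9, 5, 56, …] (period length 4).
Convergents:
  p_0/q_0 = 28/1
  p_1/q_1 = 141/5
  p_2/q_2 = 1297/46
  p_3/q_3 = 6626/235
q_2 = 46 ≤ 85 < 235 = q_3, so the answer is 1297/46.

1297/46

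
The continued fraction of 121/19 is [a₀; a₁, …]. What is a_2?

1

121 = 6·19 + 7   →  a_0 = 6
19 = 2·7 + 5   →  a_1 = 2
7 = 1·5 + 2   →  a_2 = 1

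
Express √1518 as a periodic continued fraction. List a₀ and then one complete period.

[38; 1, 24, 1, 76]

a₀ = ⌊√1518⌋ = 38.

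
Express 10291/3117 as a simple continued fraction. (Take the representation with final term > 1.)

10291 = 3×3117 + 940
3117 = 3×940 + 297
940 = 3×297 + 49
297 = 6×49 + 3
49 = 16×3 + 1
3 = 3×1 + 0  (stop)
So 10291/3117 = [3; 3, 3, 6, 16, 3].

[3; 3, 3, 6, 16, 3]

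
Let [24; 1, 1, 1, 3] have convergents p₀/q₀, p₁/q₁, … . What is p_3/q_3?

74/3

Using pₖ = aₖpₖ₋₁ + pₖ₋₂, qₖ = aₖqₖ₋₁ + qₖ₋₂ (with p₋₁=1, p₋₂=0, q₋₁=0, q₋₂=1):
  k=0: a=24, p=24, q=1
  k=1: a=1, p=25, q=1
  k=2: a=1, p=49, q=2
  k=3: a=1, p=74, q=3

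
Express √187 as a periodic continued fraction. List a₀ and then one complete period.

a₀ = ⌊√187⌋ = 13.
With m₀=0, d₀=1 and mₖ₊₁ = dₖaₖ − mₖ, dₖ₊₁ = (n − mₖ₊₁²)/dₖ, aₖ₊₁ = ⌊(a₀+mₖ₊₁)/dₖ₊₁⌋:
  k=1: m=13, d=18, a=1
  k=2: m=5, d=9, a=2
  k=3: m=13, d=2, a=13
  k=4: m=13, d=9, a=2
  k=5: m=5, d=18, a=1
  k=6: m=13, d=1, a=26
d=1 and a=2a₀=26 at k=6, so the next step gives (m, d) = (13, 18) again — its k=1 value — and the period has length 6.

[13; 1, 2, 13, 2, 1, 26]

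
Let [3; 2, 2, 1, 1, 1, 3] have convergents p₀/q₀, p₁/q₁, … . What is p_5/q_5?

65/19

Using pₖ = aₖpₖ₋₁ + pₖ₋₂, qₖ = aₖqₖ₋₁ + qₖ₋₂ (with p₋₁=1, p₋₂=0, q₋₁=0, q₋₂=1):
  k=0: a=3, p=3, q=1
  k=1: a=2, p=7, q=2
  k=2: a=2, p=17, q=5
  k=3: a=1, p=24, q=7
  k=4: a=1, p=41, q=12
  k=5: a=1, p=65, q=19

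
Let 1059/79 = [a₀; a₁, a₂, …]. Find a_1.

2

1059 = 13·79 + 32   →  a_0 = 13
79 = 2·32 + 15   →  a_1 = 2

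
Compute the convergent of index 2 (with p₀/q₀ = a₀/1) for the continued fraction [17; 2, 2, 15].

87/5

Using pₖ = aₖpₖ₋₁ + pₖ₋₂, qₖ = aₖqₖ₋₁ + qₖ₋₂ (with p₋₁=1, p₋₂=0, q₋₁=0, q₋₂=1):
  k=0: a=17, p=17, q=1
  k=1: a=2, p=35, q=2
  k=2: a=2, p=87, q=5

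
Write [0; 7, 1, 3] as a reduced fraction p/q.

Fold from the inside: start with 3/1.
  1 + 1/3 = 4/3
  7 + 3/4 = 31/4
  0 + 4/31 = 4/31

4/31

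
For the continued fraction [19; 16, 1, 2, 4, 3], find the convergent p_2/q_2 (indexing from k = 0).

Using pₖ = aₖpₖ₋₁ + pₖ₋₂, qₖ = aₖqₖ₋₁ + qₖ₋₂ (with p₋₁=1, p₋₂=0, q₋₁=0, q₋₂=1):
  k=0: a=19, p=19, q=1
  k=1: a=16, p=305, q=16
  k=2: a=1, p=324, q=17

324/17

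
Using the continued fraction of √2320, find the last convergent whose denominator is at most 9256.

167041/3468

√2320 = [48; 6, 96, …] (period length 2).
Convergents:
  p_0/q_0 = 48/1
  p_1/q_1 = 289/6
  p_2/q_2 = 27792/577
  p_3/q_3 = 167041/3468
  p_4/q_4 = 16063728/333505
q_3 = 3468 ≤ 9256 < 333505 = q_4, so the answer is 167041/3468.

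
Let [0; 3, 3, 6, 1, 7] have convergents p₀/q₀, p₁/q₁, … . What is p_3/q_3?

Using pₖ = aₖpₖ₋₁ + pₖ₋₂, qₖ = aₖqₖ₋₁ + qₖ₋₂ (with p₋₁=1, p₋₂=0, q₋₁=0, q₋₂=1):
  k=0: a=0, p=0, q=1
  k=1: a=3, p=1, q=3
  k=2: a=3, p=3, q=10
  k=3: a=6, p=19, q=63

19/63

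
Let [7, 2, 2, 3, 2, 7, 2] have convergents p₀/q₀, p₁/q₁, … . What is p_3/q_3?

126/17

Using pₖ = aₖpₖ₋₁ + pₖ₋₂, qₖ = aₖqₖ₋₁ + qₖ₋₂ (with p₋₁=1, p₋₂=0, q₋₁=0, q₋₂=1):
  k=0: a=7, p=7, q=1
  k=1: a=2, p=15, q=2
  k=2: a=2, p=37, q=5
  k=3: a=3, p=126, q=17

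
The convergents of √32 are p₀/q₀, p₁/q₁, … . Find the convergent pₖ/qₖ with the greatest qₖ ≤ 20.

√32 = [5; 1, 1, 1, 10, …] (period length 4).
Convergents:
  p_0/q_0 = 5/1
  p_1/q_1 = 6/1
  p_2/q_2 = 11/2
  p_3/q_3 = 17/3
  p_4/q_4 = 181/32
q_3 = 3 ≤ 20 < 32 = q_4, so the answer is 17/3.

17/3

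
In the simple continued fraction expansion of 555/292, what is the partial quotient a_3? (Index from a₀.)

555 = 1·292 + 263   →  a_0 = 1
292 = 1·263 + 29   →  a_1 = 1
263 = 9·29 + 2   →  a_2 = 9
29 = 14·2 + 1   →  a_3 = 14

14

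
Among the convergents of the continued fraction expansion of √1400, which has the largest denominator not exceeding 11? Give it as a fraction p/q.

√1400 = [37; 2, 2, 2, 74, …] (period length 4).
Convergents:
  p_0/q_0 = 37/1
  p_1/q_1 = 75/2
  p_2/q_2 = 187/5
  p_3/q_3 = 449/12
q_2 = 5 ≤ 11 < 12 = q_3, so the answer is 187/5.

187/5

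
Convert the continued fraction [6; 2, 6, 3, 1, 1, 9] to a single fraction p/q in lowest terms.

Fold from the inside: start with 9/1.
  1 + 1/9 = 10/9
  1 + 9/10 = 19/10
  3 + 10/19 = 67/19
  6 + 19/67 = 421/67
  2 + 67/421 = 909/421
  6 + 421/909 = 5875/909

5875/909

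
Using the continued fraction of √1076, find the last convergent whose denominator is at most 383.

10792/329

√1076 = [32; 1, 4, 16, 4, 1, 64, …] (period length 6).
Convergents:
  p_0/q_0 = 32/1
  p_1/q_1 = 33/1
  p_2/q_2 = 164/5
  p_3/q_3 = 2657/81
  p_4/q_4 = 10792/329
  p_5/q_5 = 13449/410
q_4 = 329 ≤ 383 < 410 = q_5, so the answer is 10792/329.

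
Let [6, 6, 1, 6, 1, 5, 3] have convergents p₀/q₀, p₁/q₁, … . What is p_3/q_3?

Using pₖ = aₖpₖ₋₁ + pₖ₋₂, qₖ = aₖqₖ₋₁ + qₖ₋₂ (with p₋₁=1, p₋₂=0, q₋₁=0, q₋₂=1):
  k=0: a=6, p=6, q=1
  k=1: a=6, p=37, q=6
  k=2: a=1, p=43, q=7
  k=3: a=6, p=295, q=48

295/48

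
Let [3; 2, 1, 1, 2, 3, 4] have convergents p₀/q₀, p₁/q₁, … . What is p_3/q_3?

Using pₖ = aₖpₖ₋₁ + pₖ₋₂, qₖ = aₖqₖ₋₁ + qₖ₋₂ (with p₋₁=1, p₋₂=0, q₋₁=0, q₋₂=1):
  k=0: a=3, p=3, q=1
  k=1: a=2, p=7, q=2
  k=2: a=1, p=10, q=3
  k=3: a=1, p=17, q=5

17/5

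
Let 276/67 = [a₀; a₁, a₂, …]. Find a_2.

2

276 = 4·67 + 8   →  a_0 = 4
67 = 8·8 + 3   →  a_1 = 8
8 = 2·3 + 2   →  a_2 = 2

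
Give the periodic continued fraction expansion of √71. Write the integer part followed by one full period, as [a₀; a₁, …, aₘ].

[8; 2, 2, 1, 7, 1, 2, 2, 16]

a₀ = ⌊√71⌋ = 8.
With m₀=0, d₀=1 and mₖ₊₁ = dₖaₖ − mₖ, dₖ₊₁ = (n − mₖ₊₁²)/dₖ, aₖ₊₁ = ⌊(a₀+mₖ₊₁)/dₖ₊₁⌋:
  k=1: m=8, d=7, a=2
  k=2: m=6, d=5, a=2
  k=3: m=4, d=11, a=1
  k=4: m=7, d=2, a=7
  k=5: m=7, d=11, a=1
  k=6: m=4, d=5, a=2
  k=7: m=6, d=7, a=2
  k=8: m=8, d=1, a=16
d=1 and a=2a₀=16 at k=8, so the next step gives (m, d) = (8, 7) again — its k=1 value — and the period has length 8.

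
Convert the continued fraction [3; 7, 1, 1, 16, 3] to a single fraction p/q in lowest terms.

2378/759

Fold from the inside: start with 3/1.
  16 + 1/3 = 49/3
  1 + 3/49 = 52/49
  1 + 49/52 = 101/52
  7 + 52/101 = 759/101
  3 + 101/759 = 2378/759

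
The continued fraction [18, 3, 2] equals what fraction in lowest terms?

Using pₖ = aₖpₖ₋₁ + pₖ₋₂ and qₖ = aₖqₖ₋₁ + qₖ₋₂:
  k=0: a=18, p=18, q=1
  k=1: a=3, p=55, q=3
  k=2: a=2, p=128, q=7

128/7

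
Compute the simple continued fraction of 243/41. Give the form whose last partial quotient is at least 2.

243 = 5×41 + 38
41 = 1×38 + 3
38 = 12×3 + 2
3 = 1×2 + 1
2 = 2×1 + 0  (stop)
So 243/41 = [5; 1, 12, 1, 2].

[5; 1, 12, 1, 2]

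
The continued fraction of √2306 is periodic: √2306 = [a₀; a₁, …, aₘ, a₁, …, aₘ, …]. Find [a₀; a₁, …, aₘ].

[48; 48, 96]

a₀ = ⌊√2306⌋ = 48.
With m₀=0, d₀=1 and mₖ₊₁ = dₖaₖ − mₖ, dₖ₊₁ = (n − mₖ₊₁²)/dₖ, aₖ₊₁ = ⌊(a₀+mₖ₊₁)/dₖ₊₁⌋:
  k=1: m=48, d=2, a=48
  k=2: m=48, d=1, a=96
d=1 and a=2a₀=96 at k=2, so the next step gives (m, d) = (48, 2) again — its k=1 value — and the period has length 2.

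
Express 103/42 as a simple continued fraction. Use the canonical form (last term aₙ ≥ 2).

103 = 2*42 + 19
42 = 2*19 + 4
19 = 4*4 + 3
4 = 1*3 + 1
3 = 3*1 + 0  (stop)
So 103/42 = [2; 2, 4, 1, 3].

[2; 2, 4, 1, 3]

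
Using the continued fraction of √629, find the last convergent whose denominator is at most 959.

7850/313

√629 = [25; 12, 1, 1, 12, 50, …] (period length 5).
Convergents:
  p_0/q_0 = 25/1
  p_1/q_1 = 301/12
  p_2/q_2 = 326/13
  p_3/q_3 = 627/25
  p_4/q_4 = 7850/313
  p_5/q_5 = 393127/15675
q_4 = 313 ≤ 959 < 15675 = q_5, so the answer is 7850/313.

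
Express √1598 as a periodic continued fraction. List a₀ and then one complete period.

[39; 1, 38, 1, 78]

a₀ = ⌊√1598⌋ = 39.
With m₀=0, d₀=1 and mₖ₊₁ = dₖaₖ − mₖ, dₖ₊₁ = (n − mₖ₊₁²)/dₖ, aₖ₊₁ = ⌊(a₀+mₖ₊₁)/dₖ₊₁⌋:
  k=1: m=39, d=77, a=1
  k=2: m=38, d=2, a=38
  k=3: m=38, d=77, a=1
  k=4: m=39, d=1, a=78
d=1 and a=2a₀=78 at k=4, so the next step gives (m, d) = (39, 77) again — its k=1 value — and the period has length 4.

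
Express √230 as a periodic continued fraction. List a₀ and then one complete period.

a₀ = ⌊√230⌋ = 15.
With m₀=0, d₀=1 and mₖ₊₁ = dₖaₖ − mₖ, dₖ₊₁ = (n − mₖ₊₁²)/dₖ, aₖ₊₁ = ⌊(a₀+mₖ₊₁)/dₖ₊₁⌋:
  k=1: m=15, d=5, a=6
  k=2: m=15, d=1, a=30
d=1 and a=2a₀=30 at k=2, so the next step gives (m, d) = (15, 5) again — its k=1 value — and the period has length 2.

[15; 6, 30]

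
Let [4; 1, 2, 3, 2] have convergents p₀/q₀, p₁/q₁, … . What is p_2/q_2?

14/3

Using pₖ = aₖpₖ₋₁ + pₖ₋₂, qₖ = aₖqₖ₋₁ + qₖ₋₂ (with p₋₁=1, p₋₂=0, q₋₁=0, q₋₂=1):
  k=0: a=4, p=4, q=1
  k=1: a=1, p=5, q=1
  k=2: a=2, p=14, q=3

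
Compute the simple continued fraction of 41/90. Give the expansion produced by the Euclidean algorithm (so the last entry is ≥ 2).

[0; 2, 5, 8]

41 = 0*90 + 41
90 = 2*41 + 8
41 = 5*8 + 1
8 = 8*1 + 0  (stop)
So 41/90 = [0; 2, 5, 8].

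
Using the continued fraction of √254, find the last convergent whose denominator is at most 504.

√254 = [15; 1, 14, 1, 30, …] (period length 4).
Convergents:
  p_0/q_0 = 15/1
  p_1/q_1 = 16/1
  p_2/q_2 = 239/15
  p_3/q_3 = 255/16
  p_4/q_4 = 7889/495
  p_5/q_5 = 8144/511
q_4 = 495 ≤ 504 < 511 = q_5, so the answer is 7889/495.

7889/495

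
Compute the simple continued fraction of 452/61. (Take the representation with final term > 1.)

[7; 2, 2, 3, 1, 2]

452 = 7*61 + 25
61 = 2*25 + 11
25 = 2*11 + 3
11 = 3*3 + 2
3 = 1*2 + 1
2 = 2*1 + 0  (stop)
So 452/61 = [7; 2, 2, 3, 1, 2].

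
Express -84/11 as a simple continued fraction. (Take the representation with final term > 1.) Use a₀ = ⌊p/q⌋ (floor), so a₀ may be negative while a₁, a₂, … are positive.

[-8; 2, 1, 3]

-84 = -8*11 + 4
11 = 2*4 + 3
4 = 1*3 + 1
3 = 3*1 + 0  (stop)
So -84/11 = [-8; 2, 1, 3].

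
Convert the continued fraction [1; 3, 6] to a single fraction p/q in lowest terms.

Fold from the inside: start with 6/1.
  3 + 1/6 = 19/6
  1 + 6/19 = 25/19

25/19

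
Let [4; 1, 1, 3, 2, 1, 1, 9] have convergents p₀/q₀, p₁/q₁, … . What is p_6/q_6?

178/39

Using pₖ = aₖpₖ₋₁ + pₖ₋₂, qₖ = aₖqₖ₋₁ + qₖ₋₂ (with p₋₁=1, p₋₂=0, q₋₁=0, q₋₂=1):
  k=0: a=4, p=4, q=1
  k=1: a=1, p=5, q=1
  k=2: a=1, p=9, q=2
  k=3: a=3, p=32, q=7
  k=4: a=2, p=73, q=16
  k=5: a=1, p=105, q=23
  k=6: a=1, p=178, q=39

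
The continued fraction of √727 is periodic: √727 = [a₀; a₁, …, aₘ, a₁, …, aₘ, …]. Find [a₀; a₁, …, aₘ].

a₀ = ⌊√727⌋ = 26.

[26; 1, 25, 1, 52]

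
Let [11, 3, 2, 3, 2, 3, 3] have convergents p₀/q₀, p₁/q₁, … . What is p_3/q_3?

271/24

Using pₖ = aₖpₖ₋₁ + pₖ₋₂, qₖ = aₖqₖ₋₁ + qₖ₋₂ (with p₋₁=1, p₋₂=0, q₋₁=0, q₋₂=1):
  k=0: a=11, p=11, q=1
  k=1: a=3, p=34, q=3
  k=2: a=2, p=79, q=7
  k=3: a=3, p=271, q=24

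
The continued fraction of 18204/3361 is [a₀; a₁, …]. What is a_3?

18204 = 5·3361 + 1399   →  a_0 = 5
3361 = 2·1399 + 563   →  a_1 = 2
1399 = 2·563 + 273   →  a_2 = 2
563 = 2·273 + 17   →  a_3 = 2

2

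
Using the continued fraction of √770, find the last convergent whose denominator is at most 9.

111/4

√770 = [27; 1, 2, 1, 54, …] (period length 4).
Convergents:
  p_0/q_0 = 27/1
  p_1/q_1 = 28/1
  p_2/q_2 = 83/3
  p_3/q_3 = 111/4
  p_4/q_4 = 6077/219
q_3 = 4 ≤ 9 < 219 = q_4, so the answer is 111/4.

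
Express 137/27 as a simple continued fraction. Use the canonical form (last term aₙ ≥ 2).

[5; 13, 2]

137 = 5*27 + 2
27 = 13*2 + 1
2 = 2*1 + 0  (stop)
So 137/27 = [5; 13, 2].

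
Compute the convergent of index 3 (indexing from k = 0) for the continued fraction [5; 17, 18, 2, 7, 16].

3192/631

Using pₖ = aₖpₖ₋₁ + pₖ₋₂, qₖ = aₖqₖ₋₁ + qₖ₋₂ (with p₋₁=1, p₋₂=0, q₋₁=0, q₋₂=1):
  k=0: a=5, p=5, q=1
  k=1: a=17, p=86, q=17
  k=2: a=18, p=1553, q=307
  k=3: a=2, p=3192, q=631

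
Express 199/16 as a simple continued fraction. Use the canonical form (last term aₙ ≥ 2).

199 = 12*16 + 7
16 = 2*7 + 2
7 = 3*2 + 1
2 = 2*1 + 0  (stop)
So 199/16 = [12; 2, 3, 2].

[12; 2, 3, 2]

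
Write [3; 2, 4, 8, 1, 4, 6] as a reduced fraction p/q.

8680/2519

Using pₖ = aₖpₖ₋₁ + pₖ₋₂ and qₖ = aₖqₖ₋₁ + qₖ₋₂:
  k=0: a=3, p=3, q=1
  k=1: a=2, p=7, q=2
  k=2: a=4, p=31, q=9
  k=3: a=8, p=255, q=74
  k=4: a=1, p=286, q=83
  k=5: a=4, p=1399, q=406
  k=6: a=6, p=8680, q=2519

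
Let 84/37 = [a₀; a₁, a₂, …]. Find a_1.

3

84 = 2·37 + 10   →  a_0 = 2
37 = 3·10 + 7   →  a_1 = 3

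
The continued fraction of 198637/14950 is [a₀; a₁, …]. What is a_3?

19

198637 = 13·14950 + 4287   →  a_0 = 13
14950 = 3·4287 + 2089   →  a_1 = 3
4287 = 2·2089 + 109   →  a_2 = 2
2089 = 19·109 + 18   →  a_3 = 19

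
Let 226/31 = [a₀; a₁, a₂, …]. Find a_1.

226 = 7·31 + 9   →  a_0 = 7
31 = 3·9 + 4   →  a_1 = 3

3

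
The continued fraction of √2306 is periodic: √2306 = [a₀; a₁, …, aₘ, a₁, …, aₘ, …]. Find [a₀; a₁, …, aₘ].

a₀ = ⌊√2306⌋ = 48.
With m₀=0, d₀=1 and mₖ₊₁ = dₖaₖ − mₖ, dₖ₊₁ = (n − mₖ₊₁²)/dₖ, aₖ₊₁ = ⌊(a₀+mₖ₊₁)/dₖ₊₁⌋:
  k=1: m=48, d=2, a=48
  k=2: m=48, d=1, a=96
d=1 and a=2a₀=96 at k=2, so the next step gives (m, d) = (48, 2) again — its k=1 value — and the period has length 2.

[48; 48, 96]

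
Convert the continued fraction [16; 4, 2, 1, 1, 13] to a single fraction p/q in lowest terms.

Using pₖ = aₖpₖ₋₁ + pₖ₋₂ and qₖ = aₖqₖ₋₁ + qₖ₋₂:
  k=0: a=16, p=16, q=1
  k=1: a=4, p=65, q=4
  k=2: a=2, p=146, q=9
  k=3: a=1, p=211, q=13
  k=4: a=1, p=357, q=22
  k=5: a=13, p=4852, q=299

4852/299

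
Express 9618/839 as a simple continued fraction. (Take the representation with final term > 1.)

9618 = 11×839 + 389
839 = 2×389 + 61
389 = 6×61 + 23
61 = 2×23 + 15
23 = 1×15 + 8
15 = 1×8 + 7
8 = 1×7 + 1
7 = 7×1 + 0  (stop)
So 9618/839 = [11; 2, 6, 2, 1, 1, 1, 7].

[11; 2, 6, 2, 1, 1, 1, 7]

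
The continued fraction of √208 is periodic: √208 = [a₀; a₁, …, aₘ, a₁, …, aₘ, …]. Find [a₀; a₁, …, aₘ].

a₀ = ⌊√208⌋ = 14.
With m₀=0, d₀=1 and mₖ₊₁ = dₖaₖ − mₖ, dₖ₊₁ = (n − mₖ₊₁²)/dₖ, aₖ₊₁ = ⌊(a₀+mₖ₊₁)/dₖ₊₁⌋:
  k=1: m=14, d=12, a=2
  k=2: m=10, d=9, a=2
  k=3: m=8, d=16, a=1
  k=4: m=8, d=9, a=2
  k=5: m=10, d=12, a=2
  k=6: m=14, d=1, a=28
d=1 and a=2a₀=28 at k=6, so the next step gives (m, d) = (14, 12) again — its k=1 value — and the period has length 6.

[14; 2, 2, 1, 2, 2, 28]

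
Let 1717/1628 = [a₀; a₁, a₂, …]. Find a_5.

1

1717 = 1·1628 + 89   →  a_0 = 1
1628 = 18·89 + 26   →  a_1 = 18
89 = 3·26 + 11   →  a_2 = 3
26 = 2·11 + 4   →  a_3 = 2
11 = 2·4 + 3   →  a_4 = 2
4 = 1·3 + 1   →  a_5 = 1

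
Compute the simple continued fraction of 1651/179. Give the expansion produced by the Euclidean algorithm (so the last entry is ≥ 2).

1651 = 9·179 + 40
179 = 4·40 + 19
40 = 2·19 + 2
19 = 9·2 + 1
2 = 2·1 + 0  (stop)
So 1651/179 = [9; 4, 2, 9, 2].

[9; 4, 2, 9, 2]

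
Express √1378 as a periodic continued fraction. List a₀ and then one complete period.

[37; 8, 4, 4, 8, 74]

a₀ = ⌊√1378⌋ = 37.
With m₀=0, d₀=1 and mₖ₊₁ = dₖaₖ − mₖ, dₖ₊₁ = (n − mₖ₊₁²)/dₖ, aₖ₊₁ = ⌊(a₀+mₖ₊₁)/dₖ₊₁⌋:
  k=1: m=37, d=9, a=8
  k=2: m=35, d=17, a=4
  k=3: m=33, d=17, a=4
  k=4: m=35, d=9, a=8
  k=5: m=37, d=1, a=74
d=1 and a=2a₀=74 at k=5, so the next step gives (m, d) = (37, 9) again — its k=1 value — and the period has length 5.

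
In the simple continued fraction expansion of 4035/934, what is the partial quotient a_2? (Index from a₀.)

4035 = 4·934 + 299   →  a_0 = 4
934 = 3·299 + 37   →  a_1 = 3
299 = 8·37 + 3   →  a_2 = 8

8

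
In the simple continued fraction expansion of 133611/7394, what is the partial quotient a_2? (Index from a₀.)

4

133611 = 18·7394 + 519   →  a_0 = 18
7394 = 14·519 + 128   →  a_1 = 14
519 = 4·128 + 7   →  a_2 = 4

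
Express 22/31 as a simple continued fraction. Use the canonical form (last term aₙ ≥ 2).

22 = 0×31 + 22
31 = 1×22 + 9
22 = 2×9 + 4
9 = 2×4 + 1
4 = 4×1 + 0  (stop)
So 22/31 = [0; 1, 2, 2, 4].

[0; 1, 2, 2, 4]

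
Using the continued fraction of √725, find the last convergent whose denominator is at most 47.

727/27

√725 = [26; 1, 12, 2, 12, 1, 52, …] (period length 6).
Convergents:
  p_0/q_0 = 26/1
  p_1/q_1 = 27/1
  p_2/q_2 = 350/13
  p_3/q_3 = 727/27
  p_4/q_4 = 9074/337
q_3 = 27 ≤ 47 < 337 = q_4, so the answer is 727/27.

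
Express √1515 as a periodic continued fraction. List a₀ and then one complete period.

a₀ = ⌊√1515⌋ = 38.

[38; 1, 11, 1, 76]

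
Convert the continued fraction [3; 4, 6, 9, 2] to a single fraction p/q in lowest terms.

1565/483

Fold from the inside: start with 2/1.
  9 + 1/2 = 19/2
  6 + 2/19 = 116/19
  4 + 19/116 = 483/116
  3 + 116/483 = 1565/483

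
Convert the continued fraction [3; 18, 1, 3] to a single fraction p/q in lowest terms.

229/75

Using pₖ = aₖpₖ₋₁ + pₖ₋₂ and qₖ = aₖqₖ₋₁ + qₖ₋₂:
  k=0: a=3, p=3, q=1
  k=1: a=18, p=55, q=18
  k=2: a=1, p=58, q=19
  k=3: a=3, p=229, q=75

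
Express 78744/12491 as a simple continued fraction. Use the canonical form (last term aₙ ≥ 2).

[6; 3, 3, 2, 6, 9, 4, 2]

78744 = 6·12491 + 3798
12491 = 3·3798 + 1097
3798 = 3·1097 + 507
1097 = 2·507 + 83
507 = 6·83 + 9
83 = 9·9 + 2
9 = 4·2 + 1
2 = 2·1 + 0  (stop)
So 78744/12491 = [6; 3, 3, 2, 6, 9, 4, 2].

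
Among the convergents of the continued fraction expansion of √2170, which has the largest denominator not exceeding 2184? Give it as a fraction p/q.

√2170 = [46; 1, 1, 2, 1, 1, 92, …] (period length 6).
Convergents:
  p_0/q_0 = 46/1
  p_1/q_1 = 47/1
  p_2/q_2 = 93/2
  p_3/q_3 = 233/5
  p_4/q_4 = 326/7
  p_5/q_5 = 559/12
  p_6/q_6 = 51754/1111
  p_7/q_7 = 52313/1123
  p_8/q_8 = 104067/2234
q_7 = 1123 ≤ 2184 < 2234 = q_8, so the answer is 52313/1123.

52313/1123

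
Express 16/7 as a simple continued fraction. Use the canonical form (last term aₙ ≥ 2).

[2; 3, 2]

16 = 2*7 + 2
7 = 3*2 + 1
2 = 2*1 + 0  (stop)
So 16/7 = [2; 3, 2].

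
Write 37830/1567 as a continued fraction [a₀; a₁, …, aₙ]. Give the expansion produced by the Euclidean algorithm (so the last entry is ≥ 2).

37830 = 24*1567 + 222
1567 = 7*222 + 13
222 = 17*13 + 1
13 = 13*1 + 0  (stop)
So 37830/1567 = [24; 7, 17, 13].

[24; 7, 17, 13]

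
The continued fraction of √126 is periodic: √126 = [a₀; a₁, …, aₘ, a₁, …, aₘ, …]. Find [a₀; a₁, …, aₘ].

a₀ = ⌊√126⌋ = 11.
With m₀=0, d₀=1 and mₖ₊₁ = dₖaₖ − mₖ, dₖ₊₁ = (n − mₖ₊₁²)/dₖ, aₖ₊₁ = ⌊(a₀+mₖ₊₁)/dₖ₊₁⌋:
  k=1: m=11, d=5, a=4
  k=2: m=9, d=9, a=2
  k=3: m=9, d=5, a=4
  k=4: m=11, d=1, a=22
d=1 and a=2a₀=22 at k=4, so the next step gives (m, d) = (11, 5) again — its k=1 value — and the period has length 4.

[11; 4, 2, 4, 22]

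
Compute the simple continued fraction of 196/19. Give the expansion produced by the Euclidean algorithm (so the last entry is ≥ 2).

[10; 3, 6]

196 = 10*19 + 6
19 = 3*6 + 1
6 = 6*1 + 0  (stop)
So 196/19 = [10; 3, 6].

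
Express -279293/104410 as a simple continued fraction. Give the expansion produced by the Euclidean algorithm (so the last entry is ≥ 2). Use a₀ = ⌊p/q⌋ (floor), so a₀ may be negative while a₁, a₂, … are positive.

[-3; 3, 13, 17, 3, 16, 3]

-279293 = -3*104410 + 33937
104410 = 3*33937 + 2599
33937 = 13*2599 + 150
2599 = 17*150 + 49
150 = 3*49 + 3
49 = 16*3 + 1
3 = 3*1 + 0  (stop)
So -279293/104410 = [-3; 3, 13, 17, 3, 16, 3].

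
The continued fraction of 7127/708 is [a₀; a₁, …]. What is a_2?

15

7127 = 10·708 + 47   →  a_0 = 10
708 = 15·47 + 3   →  a_1 = 15
47 = 15·3 + 2   →  a_2 = 15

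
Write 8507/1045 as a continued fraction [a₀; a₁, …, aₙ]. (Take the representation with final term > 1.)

[8; 7, 9, 5, 3]

8507 = 8·1045 + 147
1045 = 7·147 + 16
147 = 9·16 + 3
16 = 5·3 + 1
3 = 3·1 + 0  (stop)
So 8507/1045 = [8; 7, 9, 5, 3].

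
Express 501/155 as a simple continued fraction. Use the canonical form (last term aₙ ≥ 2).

501 = 3×155 + 36
155 = 4×36 + 11
36 = 3×11 + 3
11 = 3×3 + 2
3 = 1×2 + 1
2 = 2×1 + 0  (stop)
So 501/155 = [3; 4, 3, 3, 1, 2].

[3; 4, 3, 3, 1, 2]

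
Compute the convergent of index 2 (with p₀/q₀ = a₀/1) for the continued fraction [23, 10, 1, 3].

Using pₖ = aₖpₖ₋₁ + pₖ₋₂, qₖ = aₖqₖ₋₁ + qₖ₋₂ (with p₋₁=1, p₋₂=0, q₋₁=0, q₋₂=1):
  k=0: a=23, p=23, q=1
  k=1: a=10, p=231, q=10
  k=2: a=1, p=254, q=11

254/11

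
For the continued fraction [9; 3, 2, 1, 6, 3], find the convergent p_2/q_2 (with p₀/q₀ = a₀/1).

65/7

Using pₖ = aₖpₖ₋₁ + pₖ₋₂, qₖ = aₖqₖ₋₁ + qₖ₋₂ (with p₋₁=1, p₋₂=0, q₋₁=0, q₋₂=1):
  k=0: a=9, p=9, q=1
  k=1: a=3, p=28, q=3
  k=2: a=2, p=65, q=7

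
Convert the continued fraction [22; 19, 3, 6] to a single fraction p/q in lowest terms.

8093/367

Fold from the inside: start with 6/1.
  3 + 1/6 = 19/6
  19 + 6/19 = 367/19
  22 + 19/367 = 8093/367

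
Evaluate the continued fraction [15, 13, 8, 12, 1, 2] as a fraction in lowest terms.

60742/4029

Using pₖ = aₖpₖ₋₁ + pₖ₋₂ and qₖ = aₖqₖ₋₁ + qₖ₋₂:
  k=0: a=15, p=15, q=1
  k=1: a=13, p=196, q=13
  k=2: a=8, p=1583, q=105
  k=3: a=12, p=19192, q=1273
  k=4: a=1, p=20775, q=1378
  k=5: a=2, p=60742, q=4029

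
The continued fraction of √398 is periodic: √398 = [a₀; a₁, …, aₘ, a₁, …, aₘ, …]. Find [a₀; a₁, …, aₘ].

a₀ = ⌊√398⌋ = 19.
With m₀=0, d₀=1 and mₖ₊₁ = dₖaₖ − mₖ, dₖ₊₁ = (n − mₖ₊₁²)/dₖ, aₖ₊₁ = ⌊(a₀+mₖ₊₁)/dₖ₊₁⌋:
  k=1: m=19, d=37, a=1
  k=2: m=18, d=2, a=18
  k=3: m=18, d=37, a=1
  k=4: m=19, d=1, a=38
d=1 and a=2a₀=38 at k=4, so the next step gives (m, d) = (19, 37) again — its k=1 value — and the period has length 4.

[19; 1, 18, 1, 38]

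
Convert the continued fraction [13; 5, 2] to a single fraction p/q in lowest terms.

145/11

Fold from the inside: start with 2/1.
  5 + 1/2 = 11/2
  13 + 2/11 = 145/11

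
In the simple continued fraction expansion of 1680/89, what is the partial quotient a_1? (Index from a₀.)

1680 = 18·89 + 78   →  a_0 = 18
89 = 1·78 + 11   →  a_1 = 1

1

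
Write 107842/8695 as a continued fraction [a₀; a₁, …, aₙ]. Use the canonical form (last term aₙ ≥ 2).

107842 = 12*8695 + 3502
8695 = 2*3502 + 1691
3502 = 2*1691 + 120
1691 = 14*120 + 11
120 = 10*11 + 10
11 = 1*10 + 1
10 = 10*1 + 0  (stop)
So 107842/8695 = [12; 2, 2, 14, 10, 1, 10].

[12; 2, 2, 14, 10, 1, 10]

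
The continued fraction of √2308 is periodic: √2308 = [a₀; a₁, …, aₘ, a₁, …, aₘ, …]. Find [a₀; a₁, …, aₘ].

a₀ = ⌊√2308⌋ = 48.

[48; 24, 96]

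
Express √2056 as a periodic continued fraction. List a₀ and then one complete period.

a₀ = ⌊√2056⌋ = 45.
With m₀=0, d₀=1 and mₖ₊₁ = dₖaₖ − mₖ, dₖ₊₁ = (n − mₖ₊₁²)/dₖ, aₖ₊₁ = ⌊(a₀+mₖ₊₁)/dₖ₊₁⌋:
  k=1: m=45, d=31, a=2
  k=2: m=17, d=57, a=1
  k=3: m=40, d=8, a=10
  k=4: m=40, d=57, a=1
  k=5: m=17, d=31, a=2
  k=6: m=45, d=1, a=90
d=1 and a=2a₀=90 at k=6, so the next step gives (m, d) = (45, 31) again — its k=1 value — and the period has length 6.

[45; 2, 1, 10, 1, 2, 90]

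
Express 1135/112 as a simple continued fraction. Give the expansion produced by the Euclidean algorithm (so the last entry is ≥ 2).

[10; 7, 2, 7]

1135 = 10*112 + 15
112 = 7*15 + 7
15 = 2*7 + 1
7 = 7*1 + 0  (stop)
So 1135/112 = [10; 7, 2, 7].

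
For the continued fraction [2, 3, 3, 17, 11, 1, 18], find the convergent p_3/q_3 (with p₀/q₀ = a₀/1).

Using pₖ = aₖpₖ₋₁ + pₖ₋₂, qₖ = aₖqₖ₋₁ + qₖ₋₂ (with p₋₁=1, p₋₂=0, q₋₁=0, q₋₂=1):
  k=0: a=2, p=2, q=1
  k=1: a=3, p=7, q=3
  k=2: a=3, p=23, q=10
  k=3: a=17, p=398, q=173

398/173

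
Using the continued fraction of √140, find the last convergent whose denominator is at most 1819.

10081/852

√140 = [11; 1, 4, 1, 22, …] (period length 4).
Convergents:
  p_0/q_0 = 11/1
  p_1/q_1 = 12/1
  p_2/q_2 = 59/5
  p_3/q_3 = 71/6
  p_4/q_4 = 1621/137
  p_5/q_5 = 1692/143
  p_6/q_6 = 8389/709
  p_7/q_7 = 10081/852
  p_8/q_8 = 230171/19453
q_7 = 852 ≤ 1819 < 19453 = q_8, so the answer is 10081/852.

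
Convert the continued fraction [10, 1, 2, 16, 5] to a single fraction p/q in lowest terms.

2647/248

Using pₖ = aₖpₖ₋₁ + pₖ₋₂ and qₖ = aₖqₖ₋₁ + qₖ₋₂:
  k=0: a=10, p=10, q=1
  k=1: a=1, p=11, q=1
  k=2: a=2, p=32, q=3
  k=3: a=16, p=523, q=49
  k=4: a=5, p=2647, q=248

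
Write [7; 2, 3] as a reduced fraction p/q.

Fold from the inside: start with 3/1.
  2 + 1/3 = 7/3
  7 + 3/7 = 52/7

52/7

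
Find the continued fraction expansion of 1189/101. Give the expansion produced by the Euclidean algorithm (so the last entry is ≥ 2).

[11; 1, 3, 2, 1, 1, 4]

1189 = 11*101 + 78
101 = 1*78 + 23
78 = 3*23 + 9
23 = 2*9 + 5
9 = 1*5 + 4
5 = 1*4 + 1
4 = 4*1 + 0  (stop)
So 1189/101 = [11; 1, 3, 2, 1, 1, 4].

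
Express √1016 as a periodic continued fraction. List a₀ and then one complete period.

a₀ = ⌊√1016⌋ = 31.
With m₀=0, d₀=1 and mₖ₊₁ = dₖaₖ − mₖ, dₖ₊₁ = (n − mₖ₊₁²)/dₖ, aₖ₊₁ = ⌊(a₀+mₖ₊₁)/dₖ₊₁⌋:
  k=1: m=31, d=55, a=1
  k=2: m=24, d=8, a=6
  k=3: m=24, d=55, a=1
  k=4: m=31, d=1, a=62
d=1 and a=2a₀=62 at k=4, so the next step gives (m, d) = (31, 55) again — its k=1 value — and the period has length 4.

[31; 1, 6, 1, 62]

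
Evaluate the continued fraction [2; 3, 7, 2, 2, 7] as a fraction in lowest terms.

Fold from the inside: start with 7/1.
  2 + 1/7 = 15/7
  2 + 7/15 = 37/15
  7 + 15/37 = 274/37
  3 + 37/274 = 859/274
  2 + 274/859 = 1992/859

1992/859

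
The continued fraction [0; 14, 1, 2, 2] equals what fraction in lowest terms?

7/103

Fold from the inside: start with 2/1.
  2 + 1/2 = 5/2
  1 + 2/5 = 7/5
  14 + 5/7 = 103/7
  0 + 7/103 = 7/103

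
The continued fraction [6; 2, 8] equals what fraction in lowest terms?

Fold from the inside: start with 8/1.
  2 + 1/8 = 17/8
  6 + 8/17 = 110/17

110/17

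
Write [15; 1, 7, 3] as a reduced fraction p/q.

397/25

Fold from the inside: start with 3/1.
  7 + 1/3 = 22/3
  1 + 3/22 = 25/22
  15 + 22/25 = 397/25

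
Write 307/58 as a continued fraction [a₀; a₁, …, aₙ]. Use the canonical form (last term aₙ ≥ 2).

307 = 5×58 + 17
58 = 3×17 + 7
17 = 2×7 + 3
7 = 2×3 + 1
3 = 3×1 + 0  (stop)
So 307/58 = [5; 3, 2, 2, 3].

[5; 3, 2, 2, 3]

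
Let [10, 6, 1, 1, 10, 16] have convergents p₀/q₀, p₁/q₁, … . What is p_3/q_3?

Using pₖ = aₖpₖ₋₁ + pₖ₋₂, qₖ = aₖqₖ₋₁ + qₖ₋₂ (with p₋₁=1, p₋₂=0, q₋₁=0, q₋₂=1):
  k=0: a=10, p=10, q=1
  k=1: a=6, p=61, q=6
  k=2: a=1, p=71, q=7
  k=3: a=1, p=132, q=13

132/13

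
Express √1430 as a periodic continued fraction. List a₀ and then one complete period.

[37; 1, 4, 2, 2, 2, 4, 1, 74]

a₀ = ⌊√1430⌋ = 37.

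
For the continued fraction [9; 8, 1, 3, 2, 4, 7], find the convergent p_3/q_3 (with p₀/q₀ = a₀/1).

319/35

Using pₖ = aₖpₖ₋₁ + pₖ₋₂, qₖ = aₖqₖ₋₁ + qₖ₋₂ (with p₋₁=1, p₋₂=0, q₋₁=0, q₋₂=1):
  k=0: a=9, p=9, q=1
  k=1: a=8, p=73, q=8
  k=2: a=1, p=82, q=9
  k=3: a=3, p=319, q=35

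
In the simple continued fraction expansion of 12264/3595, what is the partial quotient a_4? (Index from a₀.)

9

12264 = 3·3595 + 1479   →  a_0 = 3
3595 = 2·1479 + 637   →  a_1 = 2
1479 = 2·637 + 205   →  a_2 = 2
637 = 3·205 + 22   →  a_3 = 3
205 = 9·22 + 7   →  a_4 = 9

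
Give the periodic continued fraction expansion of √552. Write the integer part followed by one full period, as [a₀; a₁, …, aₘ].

[23; 2, 46]

a₀ = ⌊√552⌋ = 23.
With m₀=0, d₀=1 and mₖ₊₁ = dₖaₖ − mₖ, dₖ₊₁ = (n − mₖ₊₁²)/dₖ, aₖ₊₁ = ⌊(a₀+mₖ₊₁)/dₖ₊₁⌋:
  k=1: m=23, d=23, a=2
  k=2: m=23, d=1, a=46
d=1 and a=2a₀=46 at k=2, so the next step gives (m, d) = (23, 23) again — its k=1 value — and the period has length 2.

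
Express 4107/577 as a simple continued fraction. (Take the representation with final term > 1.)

4107 = 7*577 + 68
577 = 8*68 + 33
68 = 2*33 + 2
33 = 16*2 + 1
2 = 2*1 + 0  (stop)
So 4107/577 = [7; 8, 2, 16, 2].

[7; 8, 2, 16, 2]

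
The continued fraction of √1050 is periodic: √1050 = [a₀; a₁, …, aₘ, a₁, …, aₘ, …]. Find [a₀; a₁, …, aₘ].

[32; 2, 2, 10, 2, 2, 64]

a₀ = ⌊√1050⌋ = 32.
With m₀=0, d₀=1 and mₖ₊₁ = dₖaₖ − mₖ, dₖ₊₁ = (n − mₖ₊₁²)/dₖ, aₖ₊₁ = ⌊(a₀+mₖ₊₁)/dₖ₊₁⌋:
  k=1: m=32, d=26, a=2
  k=2: m=20, d=25, a=2
  k=3: m=30, d=6, a=10
  k=4: m=30, d=25, a=2
  k=5: m=20, d=26, a=2
  k=6: m=32, d=1, a=64
d=1 and a=2a₀=64 at k=6, so the next step gives (m, d) = (32, 26) again — its k=1 value — and the period has length 6.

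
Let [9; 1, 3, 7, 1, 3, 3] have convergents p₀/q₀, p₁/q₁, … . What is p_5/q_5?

Using pₖ = aₖpₖ₋₁ + pₖ₋₂, qₖ = aₖqₖ₋₁ + qₖ₋₂ (with p₋₁=1, p₋₂=0, q₋₁=0, q₋₂=1):
  k=0: a=9, p=9, q=1
  k=1: a=1, p=10, q=1
  k=2: a=3, p=39, q=4
  k=3: a=7, p=283, q=29
  k=4: a=1, p=322, q=33
  k=5: a=3, p=1249, q=128

1249/128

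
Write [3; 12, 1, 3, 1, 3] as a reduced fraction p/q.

Using pₖ = aₖpₖ₋₁ + pₖ₋₂ and qₖ = aₖqₖ₋₁ + qₖ₋₂:
  k=0: a=3, p=3, q=1
  k=1: a=12, p=37, q=12
  k=2: a=1, p=40, q=13
  k=3: a=3, p=157, q=51
  k=4: a=1, p=197, q=64
  k=5: a=3, p=748, q=243

748/243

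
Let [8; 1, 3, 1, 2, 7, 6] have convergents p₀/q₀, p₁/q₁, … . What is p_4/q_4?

123/14

Using pₖ = aₖpₖ₋₁ + pₖ₋₂, qₖ = aₖqₖ₋₁ + qₖ₋₂ (with p₋₁=1, p₋₂=0, q₋₁=0, q₋₂=1):
  k=0: a=8, p=8, q=1
  k=1: a=1, p=9, q=1
  k=2: a=3, p=35, q=4
  k=3: a=1, p=44, q=5
  k=4: a=2, p=123, q=14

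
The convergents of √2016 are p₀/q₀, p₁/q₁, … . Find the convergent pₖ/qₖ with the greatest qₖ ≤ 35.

449/10

√2016 = [44; 1, 8, 1, 88, …] (period length 4).
Convergents:
  p_0/q_0 = 44/1
  p_1/q_1 = 45/1
  p_2/q_2 = 404/9
  p_3/q_3 = 449/10
  p_4/q_4 = 39916/889
q_3 = 10 ≤ 35 < 889 = q_4, so the answer is 449/10.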